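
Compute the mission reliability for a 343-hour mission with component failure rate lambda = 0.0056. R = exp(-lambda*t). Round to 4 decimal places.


lambda = 0.0056
mission_time = 343
lambda * t = 0.0056 * 343 = 1.9208
R = exp(-1.9208)
R = 0.1465

0.1465


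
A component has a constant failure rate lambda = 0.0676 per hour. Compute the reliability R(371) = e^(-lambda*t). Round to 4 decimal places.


lambda = 0.0676
t = 371
lambda * t = 25.0796
R(t) = e^(-25.0796)
R(t) = 0.0

0.0


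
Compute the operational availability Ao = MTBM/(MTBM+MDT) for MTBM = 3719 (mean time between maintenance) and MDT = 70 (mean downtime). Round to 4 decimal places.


MTBM = 3719
MDT = 70
MTBM + MDT = 3789
Ao = 3719 / 3789
Ao = 0.9815

0.9815


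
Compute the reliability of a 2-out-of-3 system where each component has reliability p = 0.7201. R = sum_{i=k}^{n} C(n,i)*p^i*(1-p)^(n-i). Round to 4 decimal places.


k = 2, n = 3, p = 0.7201
i=2: C(3,2)=3 * 0.7201^2 * 0.2799^1 = 0.4354
i=3: C(3,3)=1 * 0.7201^3 * 0.2799^0 = 0.3734
R = sum of terms = 0.8088

0.8088


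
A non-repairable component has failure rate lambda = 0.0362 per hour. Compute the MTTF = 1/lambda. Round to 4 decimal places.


lambda = 0.0362
MTTF = 1 / 0.0362
MTTF = 27.6243

27.6243


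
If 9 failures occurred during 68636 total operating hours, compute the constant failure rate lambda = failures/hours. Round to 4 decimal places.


failures = 9
total_hours = 68636
lambda = 9 / 68636
lambda = 0.0001

0.0001


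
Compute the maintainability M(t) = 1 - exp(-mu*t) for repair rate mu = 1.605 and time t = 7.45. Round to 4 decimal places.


mu = 1.605, t = 7.45
mu * t = 1.605 * 7.45 = 11.9573
exp(-11.9573) = 0.0
M(t) = 1 - 0.0
M(t) = 1.0

1.0


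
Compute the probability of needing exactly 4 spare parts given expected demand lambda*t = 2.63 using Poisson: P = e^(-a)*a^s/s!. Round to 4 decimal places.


a = 2.63, s = 4
e^(-a) = e^(-2.63) = 0.0721
a^s = 2.63^4 = 47.8435
s! = 24
P = 0.0721 * 47.8435 / 24
P = 0.1437

0.1437


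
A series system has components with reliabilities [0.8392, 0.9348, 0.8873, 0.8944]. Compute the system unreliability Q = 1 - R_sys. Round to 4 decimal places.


Components: [0.8392, 0.9348, 0.8873, 0.8944]
After component 1: product = 0.8392
After component 2: product = 0.7845
After component 3: product = 0.6961
After component 4: product = 0.6226
R_sys = 0.6226
Q = 1 - 0.6226 = 0.3774

0.3774


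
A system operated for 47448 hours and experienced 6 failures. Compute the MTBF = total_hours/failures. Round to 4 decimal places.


total_hours = 47448
failures = 6
MTBF = 47448 / 6
MTBF = 7908.0

7908.0


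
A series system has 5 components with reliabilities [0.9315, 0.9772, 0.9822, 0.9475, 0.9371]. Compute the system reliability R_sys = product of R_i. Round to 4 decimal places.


Components: [0.9315, 0.9772, 0.9822, 0.9475, 0.9371]
After component 1 (R=0.9315): product = 0.9315
After component 2 (R=0.9772): product = 0.9103
After component 3 (R=0.9822): product = 0.8941
After component 4 (R=0.9475): product = 0.8471
After component 5 (R=0.9371): product = 0.7938
R_sys = 0.7938

0.7938


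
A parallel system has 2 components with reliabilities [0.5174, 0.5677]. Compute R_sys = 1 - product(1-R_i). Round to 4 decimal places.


Components: [0.5174, 0.5677]
(1 - 0.5174) = 0.4826, running product = 0.4826
(1 - 0.5677) = 0.4323, running product = 0.2086
Product of (1-R_i) = 0.2086
R_sys = 1 - 0.2086 = 0.7914

0.7914


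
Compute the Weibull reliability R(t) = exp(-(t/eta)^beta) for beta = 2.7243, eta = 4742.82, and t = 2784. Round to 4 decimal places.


beta = 2.7243, eta = 4742.82, t = 2784
t/eta = 2784 / 4742.82 = 0.587
(t/eta)^beta = 0.587^2.7243 = 0.2343
R(t) = exp(-0.2343)
R(t) = 0.7912

0.7912


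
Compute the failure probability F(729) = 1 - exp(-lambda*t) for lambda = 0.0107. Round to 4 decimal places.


lambda = 0.0107, t = 729
lambda * t = 7.8003
exp(-7.8003) = 0.0004
F(t) = 1 - 0.0004
F(t) = 0.9996

0.9996


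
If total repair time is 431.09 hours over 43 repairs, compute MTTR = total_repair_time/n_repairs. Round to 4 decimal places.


total_repair_time = 431.09
n_repairs = 43
MTTR = 431.09 / 43
MTTR = 10.0253

10.0253


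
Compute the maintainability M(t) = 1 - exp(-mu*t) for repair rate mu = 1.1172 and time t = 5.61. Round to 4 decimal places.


mu = 1.1172, t = 5.61
mu * t = 1.1172 * 5.61 = 6.2675
exp(-6.2675) = 0.0019
M(t) = 1 - 0.0019
M(t) = 0.9981

0.9981


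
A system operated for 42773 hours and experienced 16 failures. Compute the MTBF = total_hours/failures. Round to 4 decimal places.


total_hours = 42773
failures = 16
MTBF = 42773 / 16
MTBF = 2673.3125

2673.3125


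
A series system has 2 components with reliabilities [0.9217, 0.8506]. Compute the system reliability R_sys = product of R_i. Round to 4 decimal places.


Components: [0.9217, 0.8506]
After component 1 (R=0.9217): product = 0.9217
After component 2 (R=0.8506): product = 0.784
R_sys = 0.784

0.784


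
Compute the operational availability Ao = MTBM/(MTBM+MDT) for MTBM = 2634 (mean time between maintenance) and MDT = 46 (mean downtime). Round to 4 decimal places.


MTBM = 2634
MDT = 46
MTBM + MDT = 2680
Ao = 2634 / 2680
Ao = 0.9828

0.9828


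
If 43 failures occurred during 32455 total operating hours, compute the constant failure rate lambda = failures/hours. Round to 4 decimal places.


failures = 43
total_hours = 32455
lambda = 43 / 32455
lambda = 0.0013

0.0013


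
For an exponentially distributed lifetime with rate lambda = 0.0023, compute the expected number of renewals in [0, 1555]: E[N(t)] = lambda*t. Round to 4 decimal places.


lambda = 0.0023
t = 1555
E[N(t)] = lambda * t
E[N(t)] = 0.0023 * 1555
E[N(t)] = 3.5765

3.5765


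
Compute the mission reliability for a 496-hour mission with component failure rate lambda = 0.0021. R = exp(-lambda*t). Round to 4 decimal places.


lambda = 0.0021
mission_time = 496
lambda * t = 0.0021 * 496 = 1.0416
R = exp(-1.0416)
R = 0.3529

0.3529


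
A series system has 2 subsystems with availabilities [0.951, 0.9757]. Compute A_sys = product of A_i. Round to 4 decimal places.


Subsystems: [0.951, 0.9757]
After subsystem 1 (A=0.951): product = 0.951
After subsystem 2 (A=0.9757): product = 0.9279
A_sys = 0.9279

0.9279


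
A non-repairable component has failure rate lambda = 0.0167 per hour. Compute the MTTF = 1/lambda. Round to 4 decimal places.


lambda = 0.0167
MTTF = 1 / 0.0167
MTTF = 59.8802

59.8802


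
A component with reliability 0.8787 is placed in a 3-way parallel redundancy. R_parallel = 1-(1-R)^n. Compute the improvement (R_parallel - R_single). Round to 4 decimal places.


R_single = 0.8787, n = 3
1 - R_single = 0.1213
(1 - R_single)^n = 0.1213^3 = 0.0018
R_parallel = 1 - 0.0018 = 0.9982
Improvement = 0.9982 - 0.8787
Improvement = 0.1195

0.1195


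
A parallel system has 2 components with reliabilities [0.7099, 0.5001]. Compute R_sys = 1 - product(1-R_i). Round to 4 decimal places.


Components: [0.7099, 0.5001]
(1 - 0.7099) = 0.2901, running product = 0.2901
(1 - 0.5001) = 0.4999, running product = 0.145
Product of (1-R_i) = 0.145
R_sys = 1 - 0.145 = 0.855

0.855


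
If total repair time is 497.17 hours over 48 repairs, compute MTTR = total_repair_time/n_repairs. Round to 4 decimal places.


total_repair_time = 497.17
n_repairs = 48
MTTR = 497.17 / 48
MTTR = 10.3577

10.3577


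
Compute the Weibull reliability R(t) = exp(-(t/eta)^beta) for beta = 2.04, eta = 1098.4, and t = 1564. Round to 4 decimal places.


beta = 2.04, eta = 1098.4, t = 1564
t/eta = 1564 / 1098.4 = 1.4239
(t/eta)^beta = 1.4239^2.04 = 2.0563
R(t) = exp(-2.0563)
R(t) = 0.1279

0.1279


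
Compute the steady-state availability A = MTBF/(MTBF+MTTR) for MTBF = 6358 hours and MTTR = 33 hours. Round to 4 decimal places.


MTBF = 6358
MTTR = 33
MTBF + MTTR = 6391
A = 6358 / 6391
A = 0.9948

0.9948


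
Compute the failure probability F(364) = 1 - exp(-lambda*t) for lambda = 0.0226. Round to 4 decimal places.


lambda = 0.0226, t = 364
lambda * t = 8.2264
exp(-8.2264) = 0.0003
F(t) = 1 - 0.0003
F(t) = 0.9997

0.9997


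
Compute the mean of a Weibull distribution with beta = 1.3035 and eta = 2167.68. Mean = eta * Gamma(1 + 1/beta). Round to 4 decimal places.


beta = 1.3035, eta = 2167.68
1/beta = 0.7672
1 + 1/beta = 1.7672
Gamma(1.7672) = 0.9231
Mean = 2167.68 * 0.9231
Mean = 2000.9386

2000.9386


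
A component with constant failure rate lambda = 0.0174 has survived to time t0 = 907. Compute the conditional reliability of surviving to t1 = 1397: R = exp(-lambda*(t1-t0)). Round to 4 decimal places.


lambda = 0.0174
t0 = 907, t1 = 1397
t1 - t0 = 490
lambda * (t1-t0) = 0.0174 * 490 = 8.526
R = exp(-8.526)
R = 0.0002

0.0002


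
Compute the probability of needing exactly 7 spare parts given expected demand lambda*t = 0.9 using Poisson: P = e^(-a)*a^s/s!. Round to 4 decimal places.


a = 0.9, s = 7
e^(-a) = e^(-0.9) = 0.4066
a^s = 0.9^7 = 0.4783
s! = 5040
P = 0.4066 * 0.4783 / 5040
P = 0.0

0.0


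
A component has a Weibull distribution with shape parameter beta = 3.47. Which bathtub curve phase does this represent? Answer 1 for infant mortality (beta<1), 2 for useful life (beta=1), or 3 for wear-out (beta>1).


beta = 3.47
Compare beta to 1:
beta < 1 => infant mortality (phase 1)
beta = 1 => useful life (phase 2)
beta > 1 => wear-out (phase 3)
Since beta = 3.47, this is wear-out (increasing failure rate)
Phase = 3

3


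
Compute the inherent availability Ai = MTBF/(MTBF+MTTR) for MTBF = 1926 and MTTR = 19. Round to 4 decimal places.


MTBF = 1926
MTTR = 19
MTBF + MTTR = 1945
Ai = 1926 / 1945
Ai = 0.9902

0.9902


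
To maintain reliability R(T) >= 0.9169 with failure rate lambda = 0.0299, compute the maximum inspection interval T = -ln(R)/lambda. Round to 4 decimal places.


R_target = 0.9169
lambda = 0.0299
-ln(0.9169) = 0.0868
T = 0.0868 / 0.0299
T = 2.9016

2.9016


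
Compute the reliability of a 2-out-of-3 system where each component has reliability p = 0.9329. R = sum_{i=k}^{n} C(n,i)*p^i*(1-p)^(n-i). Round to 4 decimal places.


k = 2, n = 3, p = 0.9329
i=2: C(3,2)=3 * 0.9329^2 * 0.0671^1 = 0.1752
i=3: C(3,3)=1 * 0.9329^3 * 0.0671^0 = 0.8119
R = sum of terms = 0.9871

0.9871


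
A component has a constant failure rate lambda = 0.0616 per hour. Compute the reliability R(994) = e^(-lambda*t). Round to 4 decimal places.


lambda = 0.0616
t = 994
lambda * t = 61.2304
R(t) = e^(-61.2304)
R(t) = 0.0

0.0


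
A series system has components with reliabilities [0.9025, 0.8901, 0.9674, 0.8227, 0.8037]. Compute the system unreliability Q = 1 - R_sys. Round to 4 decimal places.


Components: [0.9025, 0.8901, 0.9674, 0.8227, 0.8037]
After component 1: product = 0.9025
After component 2: product = 0.8033
After component 3: product = 0.7771
After component 4: product = 0.6393
After component 5: product = 0.5138
R_sys = 0.5138
Q = 1 - 0.5138 = 0.4862

0.4862


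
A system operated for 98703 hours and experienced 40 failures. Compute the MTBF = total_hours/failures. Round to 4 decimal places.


total_hours = 98703
failures = 40
MTBF = 98703 / 40
MTBF = 2467.575

2467.575


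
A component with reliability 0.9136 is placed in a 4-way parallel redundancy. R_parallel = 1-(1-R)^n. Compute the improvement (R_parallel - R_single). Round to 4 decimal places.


R_single = 0.9136, n = 4
1 - R_single = 0.0864
(1 - R_single)^n = 0.0864^4 = 0.0001
R_parallel = 1 - 0.0001 = 0.9999
Improvement = 0.9999 - 0.9136
Improvement = 0.0863

0.0863


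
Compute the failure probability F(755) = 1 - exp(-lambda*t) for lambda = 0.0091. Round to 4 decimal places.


lambda = 0.0091, t = 755
lambda * t = 6.8705
exp(-6.8705) = 0.001
F(t) = 1 - 0.001
F(t) = 0.999

0.999


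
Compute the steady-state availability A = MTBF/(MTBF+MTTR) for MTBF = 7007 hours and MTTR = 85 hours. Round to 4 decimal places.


MTBF = 7007
MTTR = 85
MTBF + MTTR = 7092
A = 7007 / 7092
A = 0.988

0.988


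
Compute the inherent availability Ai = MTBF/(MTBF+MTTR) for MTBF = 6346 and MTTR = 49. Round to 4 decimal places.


MTBF = 6346
MTTR = 49
MTBF + MTTR = 6395
Ai = 6346 / 6395
Ai = 0.9923

0.9923


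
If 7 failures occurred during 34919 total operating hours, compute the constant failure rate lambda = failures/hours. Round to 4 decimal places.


failures = 7
total_hours = 34919
lambda = 7 / 34919
lambda = 0.0002

0.0002


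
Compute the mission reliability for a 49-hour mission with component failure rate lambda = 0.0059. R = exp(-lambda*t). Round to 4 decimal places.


lambda = 0.0059
mission_time = 49
lambda * t = 0.0059 * 49 = 0.2891
R = exp(-0.2891)
R = 0.7489

0.7489


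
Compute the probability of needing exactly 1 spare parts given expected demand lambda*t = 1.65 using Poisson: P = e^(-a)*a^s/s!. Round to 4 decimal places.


a = 1.65, s = 1
e^(-a) = e^(-1.65) = 0.192
a^s = 1.65^1 = 1.65
s! = 1
P = 0.192 * 1.65 / 1
P = 0.3169

0.3169


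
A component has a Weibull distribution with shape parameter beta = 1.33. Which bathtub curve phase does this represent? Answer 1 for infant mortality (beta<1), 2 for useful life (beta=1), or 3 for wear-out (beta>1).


beta = 1.33
Compare beta to 1:
beta < 1 => infant mortality (phase 1)
beta = 1 => useful life (phase 2)
beta > 1 => wear-out (phase 3)
Since beta = 1.33, this is wear-out (increasing failure rate)
Phase = 3

3


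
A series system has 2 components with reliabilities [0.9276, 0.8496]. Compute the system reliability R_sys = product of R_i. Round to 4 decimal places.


Components: [0.9276, 0.8496]
After component 1 (R=0.9276): product = 0.9276
After component 2 (R=0.8496): product = 0.7881
R_sys = 0.7881

0.7881


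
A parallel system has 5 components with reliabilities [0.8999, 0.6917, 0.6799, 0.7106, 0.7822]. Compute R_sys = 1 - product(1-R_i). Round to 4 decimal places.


Components: [0.8999, 0.6917, 0.6799, 0.7106, 0.7822]
(1 - 0.8999) = 0.1001, running product = 0.1001
(1 - 0.6917) = 0.3083, running product = 0.0309
(1 - 0.6799) = 0.3201, running product = 0.0099
(1 - 0.7106) = 0.2894, running product = 0.0029
(1 - 0.7822) = 0.2178, running product = 0.0006
Product of (1-R_i) = 0.0006
R_sys = 1 - 0.0006 = 0.9994

0.9994


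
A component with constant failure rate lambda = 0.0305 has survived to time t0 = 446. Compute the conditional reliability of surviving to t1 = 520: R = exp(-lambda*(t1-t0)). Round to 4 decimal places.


lambda = 0.0305
t0 = 446, t1 = 520
t1 - t0 = 74
lambda * (t1-t0) = 0.0305 * 74 = 2.257
R = exp(-2.257)
R = 0.1047

0.1047


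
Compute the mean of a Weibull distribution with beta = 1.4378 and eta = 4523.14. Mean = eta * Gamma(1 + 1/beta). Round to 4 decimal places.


beta = 1.4378, eta = 4523.14
1/beta = 0.6955
1 + 1/beta = 1.6955
Gamma(1.6955) = 0.9078
Mean = 4523.14 * 0.9078
Mean = 4106.0839

4106.0839


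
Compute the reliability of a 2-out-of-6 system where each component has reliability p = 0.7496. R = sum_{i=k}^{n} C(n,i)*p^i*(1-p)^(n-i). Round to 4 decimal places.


k = 2, n = 6, p = 0.7496
i=2: C(6,2)=15 * 0.7496^2 * 0.2504^4 = 0.0331
i=3: C(6,3)=20 * 0.7496^3 * 0.2504^3 = 0.1323
i=4: C(6,4)=15 * 0.7496^4 * 0.2504^2 = 0.2969
i=5: C(6,5)=6 * 0.7496^5 * 0.2504^1 = 0.3556
i=6: C(6,6)=1 * 0.7496^6 * 0.2504^0 = 0.1774
R = sum of terms = 0.9953

0.9953


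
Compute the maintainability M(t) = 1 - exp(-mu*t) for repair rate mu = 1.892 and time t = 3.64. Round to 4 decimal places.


mu = 1.892, t = 3.64
mu * t = 1.892 * 3.64 = 6.8869
exp(-6.8869) = 0.001
M(t) = 1 - 0.001
M(t) = 0.999

0.999


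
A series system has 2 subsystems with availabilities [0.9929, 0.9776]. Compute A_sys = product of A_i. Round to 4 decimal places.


Subsystems: [0.9929, 0.9776]
After subsystem 1 (A=0.9929): product = 0.9929
After subsystem 2 (A=0.9776): product = 0.9707
A_sys = 0.9707

0.9707


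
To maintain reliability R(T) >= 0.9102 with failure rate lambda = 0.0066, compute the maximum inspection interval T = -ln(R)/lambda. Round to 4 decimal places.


R_target = 0.9102
lambda = 0.0066
-ln(0.9102) = 0.0941
T = 0.0941 / 0.0066
T = 14.2562

14.2562


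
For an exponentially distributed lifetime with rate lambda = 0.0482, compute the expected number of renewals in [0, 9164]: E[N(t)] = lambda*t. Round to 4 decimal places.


lambda = 0.0482
t = 9164
E[N(t)] = lambda * t
E[N(t)] = 0.0482 * 9164
E[N(t)] = 441.7048

441.7048


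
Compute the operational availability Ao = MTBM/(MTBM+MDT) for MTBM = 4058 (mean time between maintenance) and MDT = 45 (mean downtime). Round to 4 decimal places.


MTBM = 4058
MDT = 45
MTBM + MDT = 4103
Ao = 4058 / 4103
Ao = 0.989

0.989


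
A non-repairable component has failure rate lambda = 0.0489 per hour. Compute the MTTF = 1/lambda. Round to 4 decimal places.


lambda = 0.0489
MTTF = 1 / 0.0489
MTTF = 20.4499

20.4499


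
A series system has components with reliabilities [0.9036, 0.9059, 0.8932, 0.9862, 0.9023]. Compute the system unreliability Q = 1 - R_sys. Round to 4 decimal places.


Components: [0.9036, 0.9059, 0.8932, 0.9862, 0.9023]
After component 1: product = 0.9036
After component 2: product = 0.8186
After component 3: product = 0.7311
After component 4: product = 0.7211
After component 5: product = 0.6506
R_sys = 0.6506
Q = 1 - 0.6506 = 0.3494

0.3494


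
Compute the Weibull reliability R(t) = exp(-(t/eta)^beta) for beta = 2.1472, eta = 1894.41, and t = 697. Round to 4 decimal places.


beta = 2.1472, eta = 1894.41, t = 697
t/eta = 697 / 1894.41 = 0.3679
(t/eta)^beta = 0.3679^2.1472 = 0.1168
R(t) = exp(-0.1168)
R(t) = 0.8897

0.8897


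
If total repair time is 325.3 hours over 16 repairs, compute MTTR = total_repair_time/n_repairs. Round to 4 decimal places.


total_repair_time = 325.3
n_repairs = 16
MTTR = 325.3 / 16
MTTR = 20.3313

20.3313


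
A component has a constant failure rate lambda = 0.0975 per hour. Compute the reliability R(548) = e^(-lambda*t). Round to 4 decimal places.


lambda = 0.0975
t = 548
lambda * t = 53.43
R(t) = e^(-53.43)
R(t) = 0.0

0.0


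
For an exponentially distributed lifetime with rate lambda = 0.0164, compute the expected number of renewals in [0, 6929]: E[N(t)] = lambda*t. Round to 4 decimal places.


lambda = 0.0164
t = 6929
E[N(t)] = lambda * t
E[N(t)] = 0.0164 * 6929
E[N(t)] = 113.6356

113.6356


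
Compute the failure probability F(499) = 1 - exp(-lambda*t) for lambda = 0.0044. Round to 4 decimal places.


lambda = 0.0044, t = 499
lambda * t = 2.1956
exp(-2.1956) = 0.1113
F(t) = 1 - 0.1113
F(t) = 0.8887

0.8887


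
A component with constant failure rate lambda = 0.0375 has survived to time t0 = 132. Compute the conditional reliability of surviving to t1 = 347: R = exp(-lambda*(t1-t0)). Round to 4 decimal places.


lambda = 0.0375
t0 = 132, t1 = 347
t1 - t0 = 215
lambda * (t1-t0) = 0.0375 * 215 = 8.0625
R = exp(-8.0625)
R = 0.0003

0.0003


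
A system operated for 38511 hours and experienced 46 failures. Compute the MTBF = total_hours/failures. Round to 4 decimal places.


total_hours = 38511
failures = 46
MTBF = 38511 / 46
MTBF = 837.1957

837.1957


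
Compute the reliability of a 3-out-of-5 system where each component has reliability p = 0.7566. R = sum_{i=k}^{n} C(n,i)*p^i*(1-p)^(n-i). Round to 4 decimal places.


k = 3, n = 5, p = 0.7566
i=3: C(5,3)=10 * 0.7566^3 * 0.2434^2 = 0.2566
i=4: C(5,4)=5 * 0.7566^4 * 0.2434^1 = 0.3988
i=5: C(5,5)=1 * 0.7566^5 * 0.2434^0 = 0.2479
R = sum of terms = 0.9033

0.9033


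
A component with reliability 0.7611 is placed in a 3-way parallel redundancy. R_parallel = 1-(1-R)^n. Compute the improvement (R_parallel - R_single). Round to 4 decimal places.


R_single = 0.7611, n = 3
1 - R_single = 0.2389
(1 - R_single)^n = 0.2389^3 = 0.0136
R_parallel = 1 - 0.0136 = 0.9864
Improvement = 0.9864 - 0.7611
Improvement = 0.2253

0.2253


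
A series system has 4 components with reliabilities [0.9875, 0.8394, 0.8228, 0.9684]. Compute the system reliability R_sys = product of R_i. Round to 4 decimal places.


Components: [0.9875, 0.8394, 0.8228, 0.9684]
After component 1 (R=0.9875): product = 0.9875
After component 2 (R=0.8394): product = 0.8289
After component 3 (R=0.8228): product = 0.682
After component 4 (R=0.9684): product = 0.6605
R_sys = 0.6605

0.6605


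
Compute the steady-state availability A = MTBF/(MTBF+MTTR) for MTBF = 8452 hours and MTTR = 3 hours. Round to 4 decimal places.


MTBF = 8452
MTTR = 3
MTBF + MTTR = 8455
A = 8452 / 8455
A = 0.9996

0.9996


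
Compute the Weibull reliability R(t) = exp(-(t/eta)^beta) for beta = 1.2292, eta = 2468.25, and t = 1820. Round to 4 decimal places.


beta = 1.2292, eta = 2468.25, t = 1820
t/eta = 1820 / 2468.25 = 0.7374
(t/eta)^beta = 0.7374^1.2292 = 0.6876
R(t) = exp(-0.6876)
R(t) = 0.5028

0.5028


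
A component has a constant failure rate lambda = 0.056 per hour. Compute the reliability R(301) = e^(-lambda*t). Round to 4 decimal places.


lambda = 0.056
t = 301
lambda * t = 16.856
R(t) = e^(-16.856)
R(t) = 0.0

0.0


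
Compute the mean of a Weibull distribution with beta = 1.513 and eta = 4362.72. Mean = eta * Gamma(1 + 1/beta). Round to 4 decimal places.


beta = 1.513, eta = 4362.72
1/beta = 0.6609
1 + 1/beta = 1.6609
Gamma(1.6609) = 0.9018
Mean = 4362.72 * 0.9018
Mean = 3934.3791

3934.3791


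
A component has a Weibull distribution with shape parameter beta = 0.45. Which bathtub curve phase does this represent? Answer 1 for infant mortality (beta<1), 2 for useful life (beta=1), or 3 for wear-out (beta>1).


beta = 0.45
Compare beta to 1:
beta < 1 => infant mortality (phase 1)
beta = 1 => useful life (phase 2)
beta > 1 => wear-out (phase 3)
Since beta = 0.45, this is infant mortality (decreasing failure rate)
Phase = 1

1


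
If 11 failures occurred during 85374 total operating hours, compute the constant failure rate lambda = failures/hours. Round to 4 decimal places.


failures = 11
total_hours = 85374
lambda = 11 / 85374
lambda = 0.0001

0.0001


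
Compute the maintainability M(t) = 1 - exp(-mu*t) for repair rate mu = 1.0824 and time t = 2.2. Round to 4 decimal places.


mu = 1.0824, t = 2.2
mu * t = 1.0824 * 2.2 = 2.3813
exp(-2.3813) = 0.0924
M(t) = 1 - 0.0924
M(t) = 0.9076

0.9076


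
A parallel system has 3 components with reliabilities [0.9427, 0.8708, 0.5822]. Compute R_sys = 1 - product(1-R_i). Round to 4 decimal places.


Components: [0.9427, 0.8708, 0.5822]
(1 - 0.9427) = 0.0573, running product = 0.0573
(1 - 0.8708) = 0.1292, running product = 0.0074
(1 - 0.5822) = 0.4178, running product = 0.0031
Product of (1-R_i) = 0.0031
R_sys = 1 - 0.0031 = 0.9969

0.9969


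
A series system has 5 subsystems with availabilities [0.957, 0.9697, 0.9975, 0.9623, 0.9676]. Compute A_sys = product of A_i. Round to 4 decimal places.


Subsystems: [0.957, 0.9697, 0.9975, 0.9623, 0.9676]
After subsystem 1 (A=0.957): product = 0.957
After subsystem 2 (A=0.9697): product = 0.928
After subsystem 3 (A=0.9975): product = 0.9257
After subsystem 4 (A=0.9623): product = 0.8908
After subsystem 5 (A=0.9676): product = 0.8619
A_sys = 0.8619

0.8619


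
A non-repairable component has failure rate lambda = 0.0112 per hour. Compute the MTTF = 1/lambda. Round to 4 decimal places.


lambda = 0.0112
MTTF = 1 / 0.0112
MTTF = 89.2857

89.2857


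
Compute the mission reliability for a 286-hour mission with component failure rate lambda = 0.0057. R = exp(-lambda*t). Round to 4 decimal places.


lambda = 0.0057
mission_time = 286
lambda * t = 0.0057 * 286 = 1.6302
R = exp(-1.6302)
R = 0.1959

0.1959


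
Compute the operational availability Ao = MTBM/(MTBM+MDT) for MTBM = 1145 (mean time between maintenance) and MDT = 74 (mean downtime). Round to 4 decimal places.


MTBM = 1145
MDT = 74
MTBM + MDT = 1219
Ao = 1145 / 1219
Ao = 0.9393

0.9393


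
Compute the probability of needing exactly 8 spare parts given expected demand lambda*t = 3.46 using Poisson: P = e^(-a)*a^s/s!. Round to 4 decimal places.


a = 3.46, s = 8
e^(-a) = e^(-3.46) = 0.0314
a^s = 3.46^8 = 20540.395
s! = 40320
P = 0.0314 * 20540.395 / 40320
P = 0.016

0.016


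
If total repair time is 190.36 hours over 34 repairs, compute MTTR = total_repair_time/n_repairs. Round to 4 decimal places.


total_repair_time = 190.36
n_repairs = 34
MTTR = 190.36 / 34
MTTR = 5.5988

5.5988


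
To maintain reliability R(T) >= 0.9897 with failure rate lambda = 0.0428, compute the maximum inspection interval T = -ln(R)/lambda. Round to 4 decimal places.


R_target = 0.9897
lambda = 0.0428
-ln(0.9897) = 0.0104
T = 0.0104 / 0.0428
T = 0.2419

0.2419


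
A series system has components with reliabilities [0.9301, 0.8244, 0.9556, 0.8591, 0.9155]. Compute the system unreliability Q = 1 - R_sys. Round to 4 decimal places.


Components: [0.9301, 0.8244, 0.9556, 0.8591, 0.9155]
After component 1: product = 0.9301
After component 2: product = 0.7668
After component 3: product = 0.7327
After component 4: product = 0.6295
After component 5: product = 0.5763
R_sys = 0.5763
Q = 1 - 0.5763 = 0.4237

0.4237


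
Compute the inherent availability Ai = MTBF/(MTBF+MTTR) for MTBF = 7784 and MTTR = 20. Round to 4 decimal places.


MTBF = 7784
MTTR = 20
MTBF + MTTR = 7804
Ai = 7784 / 7804
Ai = 0.9974

0.9974


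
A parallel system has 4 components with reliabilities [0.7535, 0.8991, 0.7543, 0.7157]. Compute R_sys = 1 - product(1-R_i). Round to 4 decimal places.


Components: [0.7535, 0.8991, 0.7543, 0.7157]
(1 - 0.7535) = 0.2465, running product = 0.2465
(1 - 0.8991) = 0.1009, running product = 0.0249
(1 - 0.7543) = 0.2457, running product = 0.0061
(1 - 0.7157) = 0.2843, running product = 0.0017
Product of (1-R_i) = 0.0017
R_sys = 1 - 0.0017 = 0.9983

0.9983


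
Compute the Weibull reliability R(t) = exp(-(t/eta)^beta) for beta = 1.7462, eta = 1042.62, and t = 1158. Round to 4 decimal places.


beta = 1.7462, eta = 1042.62, t = 1158
t/eta = 1158 / 1042.62 = 1.1107
(t/eta)^beta = 1.1107^1.7462 = 1.2011
R(t) = exp(-1.2011)
R(t) = 0.3008

0.3008


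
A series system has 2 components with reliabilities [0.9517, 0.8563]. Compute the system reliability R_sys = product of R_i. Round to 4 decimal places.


Components: [0.9517, 0.8563]
After component 1 (R=0.9517): product = 0.9517
After component 2 (R=0.8563): product = 0.8149
R_sys = 0.8149

0.8149


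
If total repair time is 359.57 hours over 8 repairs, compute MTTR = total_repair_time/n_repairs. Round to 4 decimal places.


total_repair_time = 359.57
n_repairs = 8
MTTR = 359.57 / 8
MTTR = 44.9462

44.9462


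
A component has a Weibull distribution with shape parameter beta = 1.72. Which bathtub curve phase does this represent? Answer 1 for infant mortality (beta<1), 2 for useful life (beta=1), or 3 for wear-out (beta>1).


beta = 1.72
Compare beta to 1:
beta < 1 => infant mortality (phase 1)
beta = 1 => useful life (phase 2)
beta > 1 => wear-out (phase 3)
Since beta = 1.72, this is wear-out (increasing failure rate)
Phase = 3

3


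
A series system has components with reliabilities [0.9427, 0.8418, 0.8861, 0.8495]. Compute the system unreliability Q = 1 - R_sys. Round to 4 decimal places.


Components: [0.9427, 0.8418, 0.8861, 0.8495]
After component 1: product = 0.9427
After component 2: product = 0.7936
After component 3: product = 0.7032
After component 4: product = 0.5973
R_sys = 0.5973
Q = 1 - 0.5973 = 0.4027

0.4027


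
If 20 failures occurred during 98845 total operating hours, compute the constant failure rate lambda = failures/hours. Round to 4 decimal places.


failures = 20
total_hours = 98845
lambda = 20 / 98845
lambda = 0.0002

0.0002


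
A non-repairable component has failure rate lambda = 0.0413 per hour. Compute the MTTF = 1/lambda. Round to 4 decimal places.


lambda = 0.0413
MTTF = 1 / 0.0413
MTTF = 24.2131

24.2131


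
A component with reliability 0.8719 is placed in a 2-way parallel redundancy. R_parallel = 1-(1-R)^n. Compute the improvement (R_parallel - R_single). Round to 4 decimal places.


R_single = 0.8719, n = 2
1 - R_single = 0.1281
(1 - R_single)^n = 0.1281^2 = 0.0164
R_parallel = 1 - 0.0164 = 0.9836
Improvement = 0.9836 - 0.8719
Improvement = 0.1117

0.1117


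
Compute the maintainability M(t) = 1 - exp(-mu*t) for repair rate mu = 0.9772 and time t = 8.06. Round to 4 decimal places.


mu = 0.9772, t = 8.06
mu * t = 0.9772 * 8.06 = 7.8762
exp(-7.8762) = 0.0004
M(t) = 1 - 0.0004
M(t) = 0.9996

0.9996


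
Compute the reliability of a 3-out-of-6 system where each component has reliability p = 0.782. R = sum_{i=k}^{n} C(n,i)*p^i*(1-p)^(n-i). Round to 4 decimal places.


k = 3, n = 6, p = 0.782
i=3: C(6,3)=20 * 0.782^3 * 0.218^3 = 0.0991
i=4: C(6,4)=15 * 0.782^4 * 0.218^2 = 0.2666
i=5: C(6,5)=6 * 0.782^5 * 0.218^1 = 0.3825
i=6: C(6,6)=1 * 0.782^6 * 0.218^0 = 0.2287
R = sum of terms = 0.9769

0.9769


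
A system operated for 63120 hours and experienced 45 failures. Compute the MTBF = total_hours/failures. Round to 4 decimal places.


total_hours = 63120
failures = 45
MTBF = 63120 / 45
MTBF = 1402.6667

1402.6667


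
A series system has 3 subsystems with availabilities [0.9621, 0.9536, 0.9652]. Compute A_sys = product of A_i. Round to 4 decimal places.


Subsystems: [0.9621, 0.9536, 0.9652]
After subsystem 1 (A=0.9621): product = 0.9621
After subsystem 2 (A=0.9536): product = 0.9175
After subsystem 3 (A=0.9652): product = 0.8855
A_sys = 0.8855

0.8855


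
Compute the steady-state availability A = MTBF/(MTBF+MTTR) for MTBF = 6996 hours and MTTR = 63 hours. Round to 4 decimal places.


MTBF = 6996
MTTR = 63
MTBF + MTTR = 7059
A = 6996 / 7059
A = 0.9911

0.9911


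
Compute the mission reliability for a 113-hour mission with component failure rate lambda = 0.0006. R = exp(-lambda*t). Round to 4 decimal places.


lambda = 0.0006
mission_time = 113
lambda * t = 0.0006 * 113 = 0.0678
R = exp(-0.0678)
R = 0.9344

0.9344


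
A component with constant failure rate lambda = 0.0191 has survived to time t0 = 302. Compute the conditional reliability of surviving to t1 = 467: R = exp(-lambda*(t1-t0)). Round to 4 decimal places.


lambda = 0.0191
t0 = 302, t1 = 467
t1 - t0 = 165
lambda * (t1-t0) = 0.0191 * 165 = 3.1515
R = exp(-3.1515)
R = 0.0428

0.0428


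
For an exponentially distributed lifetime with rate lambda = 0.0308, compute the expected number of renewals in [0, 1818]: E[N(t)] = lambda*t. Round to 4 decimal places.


lambda = 0.0308
t = 1818
E[N(t)] = lambda * t
E[N(t)] = 0.0308 * 1818
E[N(t)] = 55.9944

55.9944


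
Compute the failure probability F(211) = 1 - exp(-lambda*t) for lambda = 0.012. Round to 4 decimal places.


lambda = 0.012, t = 211
lambda * t = 2.532
exp(-2.532) = 0.0795
F(t) = 1 - 0.0795
F(t) = 0.9205

0.9205


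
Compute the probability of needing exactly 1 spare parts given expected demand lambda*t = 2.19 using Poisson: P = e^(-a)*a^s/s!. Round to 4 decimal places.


a = 2.19, s = 1
e^(-a) = e^(-2.19) = 0.1119
a^s = 2.19^1 = 2.19
s! = 1
P = 0.1119 * 2.19 / 1
P = 0.2451

0.2451


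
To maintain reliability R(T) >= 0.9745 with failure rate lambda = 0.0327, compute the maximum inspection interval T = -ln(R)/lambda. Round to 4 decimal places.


R_target = 0.9745
lambda = 0.0327
-ln(0.9745) = 0.0258
T = 0.0258 / 0.0327
T = 0.7899

0.7899


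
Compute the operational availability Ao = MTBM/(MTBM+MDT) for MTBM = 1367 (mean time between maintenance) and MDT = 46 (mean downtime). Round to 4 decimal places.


MTBM = 1367
MDT = 46
MTBM + MDT = 1413
Ao = 1367 / 1413
Ao = 0.9674

0.9674


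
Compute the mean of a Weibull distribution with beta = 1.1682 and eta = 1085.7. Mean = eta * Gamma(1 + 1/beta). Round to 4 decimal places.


beta = 1.1682, eta = 1085.7
1/beta = 0.856
1 + 1/beta = 1.856
Gamma(1.856) = 0.9475
Mean = 1085.7 * 0.9475
Mean = 1028.6496

1028.6496


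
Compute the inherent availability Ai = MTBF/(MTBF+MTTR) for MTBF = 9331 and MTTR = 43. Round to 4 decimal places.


MTBF = 9331
MTTR = 43
MTBF + MTTR = 9374
Ai = 9331 / 9374
Ai = 0.9954

0.9954


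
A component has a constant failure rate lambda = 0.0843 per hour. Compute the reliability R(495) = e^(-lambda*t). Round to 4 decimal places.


lambda = 0.0843
t = 495
lambda * t = 41.7285
R(t) = e^(-41.7285)
R(t) = 0.0

0.0


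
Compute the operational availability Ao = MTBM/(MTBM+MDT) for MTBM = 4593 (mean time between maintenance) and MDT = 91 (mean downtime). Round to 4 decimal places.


MTBM = 4593
MDT = 91
MTBM + MDT = 4684
Ao = 4593 / 4684
Ao = 0.9806

0.9806


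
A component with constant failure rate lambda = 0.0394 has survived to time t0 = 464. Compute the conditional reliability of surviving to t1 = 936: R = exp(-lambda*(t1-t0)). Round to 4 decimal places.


lambda = 0.0394
t0 = 464, t1 = 936
t1 - t0 = 472
lambda * (t1-t0) = 0.0394 * 472 = 18.5968
R = exp(-18.5968)
R = 0.0

0.0


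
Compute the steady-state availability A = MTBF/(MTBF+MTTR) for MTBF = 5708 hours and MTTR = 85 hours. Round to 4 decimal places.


MTBF = 5708
MTTR = 85
MTBF + MTTR = 5793
A = 5708 / 5793
A = 0.9853

0.9853


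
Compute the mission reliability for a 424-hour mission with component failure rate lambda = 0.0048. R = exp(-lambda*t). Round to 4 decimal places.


lambda = 0.0048
mission_time = 424
lambda * t = 0.0048 * 424 = 2.0352
R = exp(-2.0352)
R = 0.1307

0.1307


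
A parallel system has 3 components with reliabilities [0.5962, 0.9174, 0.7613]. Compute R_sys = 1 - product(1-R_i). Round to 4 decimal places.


Components: [0.5962, 0.9174, 0.7613]
(1 - 0.5962) = 0.4038, running product = 0.4038
(1 - 0.9174) = 0.0826, running product = 0.0334
(1 - 0.7613) = 0.2387, running product = 0.008
Product of (1-R_i) = 0.008
R_sys = 1 - 0.008 = 0.992

0.992


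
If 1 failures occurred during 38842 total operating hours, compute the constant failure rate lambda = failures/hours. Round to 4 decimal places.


failures = 1
total_hours = 38842
lambda = 1 / 38842
lambda = 0.0

0.0


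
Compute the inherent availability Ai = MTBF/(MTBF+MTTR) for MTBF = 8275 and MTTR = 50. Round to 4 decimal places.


MTBF = 8275
MTTR = 50
MTBF + MTTR = 8325
Ai = 8275 / 8325
Ai = 0.994

0.994


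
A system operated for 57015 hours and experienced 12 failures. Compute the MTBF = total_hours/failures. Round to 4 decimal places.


total_hours = 57015
failures = 12
MTBF = 57015 / 12
MTBF = 4751.25

4751.25


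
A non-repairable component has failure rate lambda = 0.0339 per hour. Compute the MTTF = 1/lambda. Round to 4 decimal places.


lambda = 0.0339
MTTF = 1 / 0.0339
MTTF = 29.4985

29.4985


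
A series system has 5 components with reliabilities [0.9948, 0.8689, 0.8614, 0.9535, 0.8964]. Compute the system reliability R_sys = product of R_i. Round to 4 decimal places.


Components: [0.9948, 0.8689, 0.8614, 0.9535, 0.8964]
After component 1 (R=0.9948): product = 0.9948
After component 2 (R=0.8689): product = 0.8644
After component 3 (R=0.8614): product = 0.7446
After component 4 (R=0.9535): product = 0.71
After component 5 (R=0.8964): product = 0.6364
R_sys = 0.6364

0.6364


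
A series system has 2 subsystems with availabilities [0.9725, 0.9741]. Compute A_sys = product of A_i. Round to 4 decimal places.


Subsystems: [0.9725, 0.9741]
After subsystem 1 (A=0.9725): product = 0.9725
After subsystem 2 (A=0.9741): product = 0.9473
A_sys = 0.9473

0.9473


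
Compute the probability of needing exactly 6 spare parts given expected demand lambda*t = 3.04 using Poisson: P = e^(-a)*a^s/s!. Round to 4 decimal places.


a = 3.04, s = 6
e^(-a) = e^(-3.04) = 0.0478
a^s = 3.04^6 = 789.2989
s! = 720
P = 0.0478 * 789.2989 / 720
P = 0.0524

0.0524


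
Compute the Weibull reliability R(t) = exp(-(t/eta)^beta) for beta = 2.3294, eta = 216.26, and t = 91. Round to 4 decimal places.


beta = 2.3294, eta = 216.26, t = 91
t/eta = 91 / 216.26 = 0.4208
(t/eta)^beta = 0.4208^2.3294 = 0.1331
R(t) = exp(-0.1331)
R(t) = 0.8753

0.8753


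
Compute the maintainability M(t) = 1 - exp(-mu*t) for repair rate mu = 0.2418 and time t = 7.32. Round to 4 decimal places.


mu = 0.2418, t = 7.32
mu * t = 0.2418 * 7.32 = 1.77
exp(-1.77) = 0.1703
M(t) = 1 - 0.1703
M(t) = 0.8297

0.8297


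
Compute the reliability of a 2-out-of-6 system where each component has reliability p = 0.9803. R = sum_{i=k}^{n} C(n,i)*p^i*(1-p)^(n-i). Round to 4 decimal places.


k = 2, n = 6, p = 0.9803
i=2: C(6,2)=15 * 0.9803^2 * 0.0197^4 = 0.0
i=3: C(6,3)=20 * 0.9803^3 * 0.0197^3 = 0.0001
i=4: C(6,4)=15 * 0.9803^4 * 0.0197^2 = 0.0054
i=5: C(6,5)=6 * 0.9803^5 * 0.0197^1 = 0.107
i=6: C(6,6)=1 * 0.9803^6 * 0.0197^0 = 0.8875
R = sum of terms = 1.0

1.0


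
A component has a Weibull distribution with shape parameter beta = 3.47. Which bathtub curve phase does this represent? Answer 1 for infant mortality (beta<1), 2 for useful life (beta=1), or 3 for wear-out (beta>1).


beta = 3.47
Compare beta to 1:
beta < 1 => infant mortality (phase 1)
beta = 1 => useful life (phase 2)
beta > 1 => wear-out (phase 3)
Since beta = 3.47, this is wear-out (increasing failure rate)
Phase = 3

3


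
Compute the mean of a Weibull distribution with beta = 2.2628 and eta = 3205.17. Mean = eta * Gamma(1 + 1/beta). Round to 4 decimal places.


beta = 2.2628, eta = 3205.17
1/beta = 0.4419
1 + 1/beta = 1.4419
Gamma(1.4419) = 0.8858
Mean = 3205.17 * 0.8858
Mean = 2839.0452

2839.0452


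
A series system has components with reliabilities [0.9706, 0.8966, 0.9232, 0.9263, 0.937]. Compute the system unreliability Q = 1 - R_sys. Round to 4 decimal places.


Components: [0.9706, 0.8966, 0.9232, 0.9263, 0.937]
After component 1: product = 0.9706
After component 2: product = 0.8702
After component 3: product = 0.8034
After component 4: product = 0.7442
After component 5: product = 0.6973
R_sys = 0.6973
Q = 1 - 0.6973 = 0.3027

0.3027


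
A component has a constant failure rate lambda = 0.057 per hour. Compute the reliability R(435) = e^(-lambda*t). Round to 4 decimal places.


lambda = 0.057
t = 435
lambda * t = 24.795
R(t) = e^(-24.795)
R(t) = 0.0

0.0


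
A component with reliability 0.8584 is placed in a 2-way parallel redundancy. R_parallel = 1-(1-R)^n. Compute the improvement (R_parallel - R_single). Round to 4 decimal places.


R_single = 0.8584, n = 2
1 - R_single = 0.1416
(1 - R_single)^n = 0.1416^2 = 0.0201
R_parallel = 1 - 0.0201 = 0.9799
Improvement = 0.9799 - 0.8584
Improvement = 0.1215

0.1215


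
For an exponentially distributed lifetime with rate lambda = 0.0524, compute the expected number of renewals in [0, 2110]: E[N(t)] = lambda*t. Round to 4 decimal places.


lambda = 0.0524
t = 2110
E[N(t)] = lambda * t
E[N(t)] = 0.0524 * 2110
E[N(t)] = 110.564

110.564


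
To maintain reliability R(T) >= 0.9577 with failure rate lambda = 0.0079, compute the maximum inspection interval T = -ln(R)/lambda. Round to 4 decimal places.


R_target = 0.9577
lambda = 0.0079
-ln(0.9577) = 0.0432
T = 0.0432 / 0.0079
T = 5.471

5.471


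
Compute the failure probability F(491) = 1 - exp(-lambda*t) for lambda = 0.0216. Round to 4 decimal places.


lambda = 0.0216, t = 491
lambda * t = 10.6056
exp(-10.6056) = 0.0
F(t) = 1 - 0.0
F(t) = 1.0

1.0


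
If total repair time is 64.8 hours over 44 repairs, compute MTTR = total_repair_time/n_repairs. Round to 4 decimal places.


total_repair_time = 64.8
n_repairs = 44
MTTR = 64.8 / 44
MTTR = 1.4727

1.4727


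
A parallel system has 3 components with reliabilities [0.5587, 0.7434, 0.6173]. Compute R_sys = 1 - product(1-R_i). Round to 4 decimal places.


Components: [0.5587, 0.7434, 0.6173]
(1 - 0.5587) = 0.4413, running product = 0.4413
(1 - 0.7434) = 0.2566, running product = 0.1132
(1 - 0.6173) = 0.3827, running product = 0.0433
Product of (1-R_i) = 0.0433
R_sys = 1 - 0.0433 = 0.9567

0.9567
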